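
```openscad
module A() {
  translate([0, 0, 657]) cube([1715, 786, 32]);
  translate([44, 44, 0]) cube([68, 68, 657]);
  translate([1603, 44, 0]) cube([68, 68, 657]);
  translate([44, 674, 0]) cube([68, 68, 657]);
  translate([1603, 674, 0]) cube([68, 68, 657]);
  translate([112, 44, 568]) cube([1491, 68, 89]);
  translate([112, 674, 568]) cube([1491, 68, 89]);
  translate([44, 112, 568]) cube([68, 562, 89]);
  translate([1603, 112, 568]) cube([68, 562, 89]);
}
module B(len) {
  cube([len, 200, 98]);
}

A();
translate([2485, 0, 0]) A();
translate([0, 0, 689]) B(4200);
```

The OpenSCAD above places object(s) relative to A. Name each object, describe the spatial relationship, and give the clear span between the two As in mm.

A is a table. B is a beam. A beam spans the tops of two tables. The clear span between the two tables is 770 mm.

Second table starts at x = 2485; first ends at x = 1715; clear span = 2485 − 1715 = 770 mm.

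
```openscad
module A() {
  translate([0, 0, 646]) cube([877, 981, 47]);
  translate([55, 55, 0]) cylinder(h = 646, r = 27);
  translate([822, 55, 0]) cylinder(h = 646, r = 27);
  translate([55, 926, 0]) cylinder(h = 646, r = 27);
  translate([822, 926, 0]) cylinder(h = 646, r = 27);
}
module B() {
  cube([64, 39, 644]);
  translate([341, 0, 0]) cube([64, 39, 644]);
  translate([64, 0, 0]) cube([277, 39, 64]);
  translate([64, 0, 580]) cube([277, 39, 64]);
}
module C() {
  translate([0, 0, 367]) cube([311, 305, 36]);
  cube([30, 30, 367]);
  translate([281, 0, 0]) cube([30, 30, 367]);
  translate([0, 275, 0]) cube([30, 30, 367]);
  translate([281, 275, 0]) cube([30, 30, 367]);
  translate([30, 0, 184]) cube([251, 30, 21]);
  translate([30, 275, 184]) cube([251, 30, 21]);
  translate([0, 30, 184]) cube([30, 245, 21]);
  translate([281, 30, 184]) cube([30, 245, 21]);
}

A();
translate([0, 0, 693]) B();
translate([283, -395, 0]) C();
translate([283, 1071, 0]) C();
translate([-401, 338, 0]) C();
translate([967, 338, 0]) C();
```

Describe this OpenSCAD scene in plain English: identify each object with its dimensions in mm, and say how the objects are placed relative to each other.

A is a rectangular dining table. The top is 877×981×47 mm with its upper surface at z = 693 mm. It stands on four round legs of 54 mm diameter, each leg's bounding box inset 28 mm from the nearest pair of top edges, running from the floor to the underside of the top.

B is a rectangular picture frame lying in the x–z plane (depth along y). The opening is 277 mm wide (x) by 516 mm tall (z), surrounded by a border 64 mm wide on all four sides. The frame is 39 mm deep and is made of two full-height vertical stiles with two horizontal rails fitted between them.

C is a four-legged stool. The seat is 311×305 mm, 36 mm thick, top at z = 403 mm. It stands on four square legs, each 30×30 mm in cross-section, from z = 0 to the seat underside, each flush with a corner of the seat. Four stretchers, 30 mm wide and 21 mm tall, connect adjacent legs with their undersides at z = 184 mm, each running between the inner faces of the legs it joins and aligned with the legs' outer faces on the other axis.

The picture frame is on top of the table. Four stools sit around the table at the −y, +y, −x, +x sides.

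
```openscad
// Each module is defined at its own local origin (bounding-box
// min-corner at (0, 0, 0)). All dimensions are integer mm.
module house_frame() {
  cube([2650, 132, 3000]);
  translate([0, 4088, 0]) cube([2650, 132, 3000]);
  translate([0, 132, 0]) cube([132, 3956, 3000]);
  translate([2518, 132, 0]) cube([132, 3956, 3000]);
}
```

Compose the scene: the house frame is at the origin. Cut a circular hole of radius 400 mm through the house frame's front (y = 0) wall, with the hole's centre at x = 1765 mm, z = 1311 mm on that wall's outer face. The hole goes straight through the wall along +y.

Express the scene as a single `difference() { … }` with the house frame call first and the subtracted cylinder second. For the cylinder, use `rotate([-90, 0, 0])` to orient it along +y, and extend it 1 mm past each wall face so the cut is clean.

difference() {
  house_frame();
  translate([1765, -1, 1311]) rotate([-90, 0, 0]) cylinder(h = 134, r = 400);
}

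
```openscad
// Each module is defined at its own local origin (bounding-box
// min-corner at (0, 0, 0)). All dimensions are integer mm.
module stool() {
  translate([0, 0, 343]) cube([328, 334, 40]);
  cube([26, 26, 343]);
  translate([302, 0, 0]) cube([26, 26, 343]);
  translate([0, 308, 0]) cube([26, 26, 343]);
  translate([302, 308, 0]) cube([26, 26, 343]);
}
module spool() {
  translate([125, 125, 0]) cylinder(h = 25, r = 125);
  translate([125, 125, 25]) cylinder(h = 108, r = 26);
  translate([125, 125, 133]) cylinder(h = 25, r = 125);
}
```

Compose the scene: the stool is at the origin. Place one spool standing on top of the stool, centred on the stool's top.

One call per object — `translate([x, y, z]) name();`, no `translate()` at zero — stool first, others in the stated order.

stool();
translate([39, 42, 383]) spool();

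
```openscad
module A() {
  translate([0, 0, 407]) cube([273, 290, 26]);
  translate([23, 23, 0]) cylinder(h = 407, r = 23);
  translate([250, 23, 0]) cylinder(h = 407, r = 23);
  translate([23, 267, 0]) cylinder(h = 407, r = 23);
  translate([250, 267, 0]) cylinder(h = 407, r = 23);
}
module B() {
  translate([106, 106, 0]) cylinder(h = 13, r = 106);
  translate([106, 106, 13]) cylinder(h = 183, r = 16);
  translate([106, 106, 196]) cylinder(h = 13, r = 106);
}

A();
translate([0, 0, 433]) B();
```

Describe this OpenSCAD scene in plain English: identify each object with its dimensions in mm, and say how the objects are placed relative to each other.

A is a four-legged stool. The seat is 273×290 mm, 26 mm thick, top at z = 433 mm. It stands on four round legs, each 46 mm in diameter, from z = 0 to the seat underside, each leg's axis is inset half a diameter from the nearest pair of seat edges (so the leg's bounding box is flush with the corner).

B is a spool: two coaxial disc flanges of radius 106 mm and thickness 13 mm, joined by a core cylinder of radius 16 mm and height 183 mm. The lower flange rests on z = 0 and the three cylinders share a vertical axis.

The spool is on top of the stool.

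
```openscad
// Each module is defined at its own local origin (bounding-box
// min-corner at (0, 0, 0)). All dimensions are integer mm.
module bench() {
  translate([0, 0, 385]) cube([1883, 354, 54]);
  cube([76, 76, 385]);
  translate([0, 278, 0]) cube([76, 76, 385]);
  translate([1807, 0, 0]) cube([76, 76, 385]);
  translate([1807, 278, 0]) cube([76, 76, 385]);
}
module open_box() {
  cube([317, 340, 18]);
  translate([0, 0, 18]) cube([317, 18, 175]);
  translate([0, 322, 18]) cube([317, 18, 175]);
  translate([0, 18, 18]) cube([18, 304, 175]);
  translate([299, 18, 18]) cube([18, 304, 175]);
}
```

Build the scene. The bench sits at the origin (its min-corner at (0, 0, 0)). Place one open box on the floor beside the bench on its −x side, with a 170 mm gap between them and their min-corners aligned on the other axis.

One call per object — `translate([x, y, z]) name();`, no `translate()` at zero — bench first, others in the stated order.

bench();
translate([-487, 0, 0]) open_box();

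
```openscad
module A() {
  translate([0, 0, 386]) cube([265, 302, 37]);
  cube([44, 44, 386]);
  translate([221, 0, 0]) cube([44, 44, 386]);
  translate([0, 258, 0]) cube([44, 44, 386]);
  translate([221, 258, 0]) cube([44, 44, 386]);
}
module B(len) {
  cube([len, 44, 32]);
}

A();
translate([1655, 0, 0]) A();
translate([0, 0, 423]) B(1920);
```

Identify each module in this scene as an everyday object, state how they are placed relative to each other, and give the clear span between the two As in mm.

Second stool starts at x = 1655; first ends at x = 265; clear span = 1655 − 265 = 1390 mm.

A is a stool. B is a beam. A beam spans the tops of two stools. The clear span between the two stools is 1390 mm.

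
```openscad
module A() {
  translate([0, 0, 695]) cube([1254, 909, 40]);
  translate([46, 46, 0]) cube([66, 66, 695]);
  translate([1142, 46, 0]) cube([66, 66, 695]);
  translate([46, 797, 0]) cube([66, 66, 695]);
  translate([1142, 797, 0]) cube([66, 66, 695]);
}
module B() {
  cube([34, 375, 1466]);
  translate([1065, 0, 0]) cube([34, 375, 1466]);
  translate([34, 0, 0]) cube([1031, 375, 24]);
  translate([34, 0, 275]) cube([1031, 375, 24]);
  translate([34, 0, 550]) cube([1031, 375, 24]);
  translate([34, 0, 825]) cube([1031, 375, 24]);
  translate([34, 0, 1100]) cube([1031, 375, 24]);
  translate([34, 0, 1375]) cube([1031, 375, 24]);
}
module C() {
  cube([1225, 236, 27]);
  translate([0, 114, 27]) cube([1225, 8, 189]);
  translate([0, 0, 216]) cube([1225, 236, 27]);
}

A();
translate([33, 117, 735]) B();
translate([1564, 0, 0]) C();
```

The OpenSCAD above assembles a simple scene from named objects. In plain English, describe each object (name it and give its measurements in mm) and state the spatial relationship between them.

A is a rectangular dining table. The top is 1254×909×40 mm with its upper surface at z = 735 mm. It stands on four 66×66 mm square legs, each inset 46 mm from the nearest pair of top edges, running from the floor to the underside of the top.

B is a bookshelf 1099 mm wide overall, 375 mm deep and 1466 mm tall. The two sides are 34 mm thick vertical panels. 6 horizontal shelves of 24 mm thickness span between the inner faces of the sides; the lowest shelf sits on the floor and shelves are stacked with a clear vertical gap of 251 mm between each pair.

C is an I-beam lying along x, 1225 mm long. Overall section height 243 mm. Two flanges 236 mm wide (y) and 27 mm thick, one on the floor and one at the top; a web 8 mm thick runs between them, centred on the flange width.

The bookshelf is on top of the table. The I-beam is on the floor beside the table on its +x side.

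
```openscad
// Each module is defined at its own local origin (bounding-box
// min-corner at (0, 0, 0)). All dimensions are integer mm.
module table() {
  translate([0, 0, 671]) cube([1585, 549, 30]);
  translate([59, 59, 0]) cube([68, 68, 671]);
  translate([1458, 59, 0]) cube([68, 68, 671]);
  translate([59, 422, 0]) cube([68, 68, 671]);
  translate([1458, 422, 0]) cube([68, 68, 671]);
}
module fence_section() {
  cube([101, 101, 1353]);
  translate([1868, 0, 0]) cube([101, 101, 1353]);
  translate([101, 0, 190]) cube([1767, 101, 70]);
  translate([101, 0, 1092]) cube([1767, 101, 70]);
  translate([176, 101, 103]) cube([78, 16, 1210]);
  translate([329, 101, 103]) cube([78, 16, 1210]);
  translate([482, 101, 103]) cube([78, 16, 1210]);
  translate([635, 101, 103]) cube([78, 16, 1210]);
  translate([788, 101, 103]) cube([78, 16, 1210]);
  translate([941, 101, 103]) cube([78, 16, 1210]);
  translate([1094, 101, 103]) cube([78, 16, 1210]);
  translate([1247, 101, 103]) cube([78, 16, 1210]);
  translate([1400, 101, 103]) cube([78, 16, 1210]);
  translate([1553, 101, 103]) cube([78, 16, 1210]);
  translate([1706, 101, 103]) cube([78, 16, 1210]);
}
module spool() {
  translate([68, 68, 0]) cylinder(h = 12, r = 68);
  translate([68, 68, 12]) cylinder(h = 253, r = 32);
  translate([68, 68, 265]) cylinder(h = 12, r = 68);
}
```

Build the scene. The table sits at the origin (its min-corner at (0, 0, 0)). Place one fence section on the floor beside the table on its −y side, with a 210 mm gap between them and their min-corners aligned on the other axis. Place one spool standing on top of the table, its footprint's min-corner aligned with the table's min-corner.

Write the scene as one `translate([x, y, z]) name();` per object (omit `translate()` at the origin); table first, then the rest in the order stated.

table();
translate([0, -327, 0]) fence_section();
translate([0, 0, 701]) spool();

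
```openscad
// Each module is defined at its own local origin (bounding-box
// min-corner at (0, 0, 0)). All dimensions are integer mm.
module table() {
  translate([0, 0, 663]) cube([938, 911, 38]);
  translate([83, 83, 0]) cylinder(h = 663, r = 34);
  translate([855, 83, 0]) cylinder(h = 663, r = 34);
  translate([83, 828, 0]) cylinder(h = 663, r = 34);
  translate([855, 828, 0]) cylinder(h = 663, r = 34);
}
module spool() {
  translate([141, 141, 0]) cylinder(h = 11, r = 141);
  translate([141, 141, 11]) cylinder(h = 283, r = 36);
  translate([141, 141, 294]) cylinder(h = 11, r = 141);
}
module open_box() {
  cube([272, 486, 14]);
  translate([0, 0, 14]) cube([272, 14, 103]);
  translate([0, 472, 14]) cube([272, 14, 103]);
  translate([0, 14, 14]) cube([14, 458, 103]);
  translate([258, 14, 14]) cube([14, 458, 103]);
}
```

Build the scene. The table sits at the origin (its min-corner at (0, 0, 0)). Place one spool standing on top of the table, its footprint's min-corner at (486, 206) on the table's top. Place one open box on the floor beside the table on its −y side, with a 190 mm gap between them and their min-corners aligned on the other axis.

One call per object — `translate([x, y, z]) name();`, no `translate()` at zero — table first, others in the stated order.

table();
translate([486, 206, 701]) spool();
translate([0, -676, 0]) open_box();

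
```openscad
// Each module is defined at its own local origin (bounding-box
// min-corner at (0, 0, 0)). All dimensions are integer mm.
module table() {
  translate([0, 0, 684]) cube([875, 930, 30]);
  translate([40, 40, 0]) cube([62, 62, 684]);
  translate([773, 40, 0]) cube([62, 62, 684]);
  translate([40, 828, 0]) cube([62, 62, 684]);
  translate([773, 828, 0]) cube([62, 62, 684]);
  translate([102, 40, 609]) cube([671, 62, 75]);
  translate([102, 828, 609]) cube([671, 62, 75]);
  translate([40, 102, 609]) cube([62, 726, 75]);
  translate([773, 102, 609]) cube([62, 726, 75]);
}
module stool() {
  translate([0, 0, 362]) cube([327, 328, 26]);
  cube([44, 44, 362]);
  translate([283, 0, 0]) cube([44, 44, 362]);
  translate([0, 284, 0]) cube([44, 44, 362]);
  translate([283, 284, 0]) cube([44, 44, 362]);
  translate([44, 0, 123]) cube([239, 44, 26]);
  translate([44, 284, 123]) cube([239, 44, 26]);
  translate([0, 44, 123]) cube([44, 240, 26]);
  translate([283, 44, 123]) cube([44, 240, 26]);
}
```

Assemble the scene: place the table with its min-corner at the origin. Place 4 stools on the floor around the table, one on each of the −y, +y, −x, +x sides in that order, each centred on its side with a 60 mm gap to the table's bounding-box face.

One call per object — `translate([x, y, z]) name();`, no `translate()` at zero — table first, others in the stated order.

table();
translate([274, -388, 0]) stool();
translate([274, 990, 0]) stool();
translate([-387, 301, 0]) stool();
translate([935, 301, 0]) stool();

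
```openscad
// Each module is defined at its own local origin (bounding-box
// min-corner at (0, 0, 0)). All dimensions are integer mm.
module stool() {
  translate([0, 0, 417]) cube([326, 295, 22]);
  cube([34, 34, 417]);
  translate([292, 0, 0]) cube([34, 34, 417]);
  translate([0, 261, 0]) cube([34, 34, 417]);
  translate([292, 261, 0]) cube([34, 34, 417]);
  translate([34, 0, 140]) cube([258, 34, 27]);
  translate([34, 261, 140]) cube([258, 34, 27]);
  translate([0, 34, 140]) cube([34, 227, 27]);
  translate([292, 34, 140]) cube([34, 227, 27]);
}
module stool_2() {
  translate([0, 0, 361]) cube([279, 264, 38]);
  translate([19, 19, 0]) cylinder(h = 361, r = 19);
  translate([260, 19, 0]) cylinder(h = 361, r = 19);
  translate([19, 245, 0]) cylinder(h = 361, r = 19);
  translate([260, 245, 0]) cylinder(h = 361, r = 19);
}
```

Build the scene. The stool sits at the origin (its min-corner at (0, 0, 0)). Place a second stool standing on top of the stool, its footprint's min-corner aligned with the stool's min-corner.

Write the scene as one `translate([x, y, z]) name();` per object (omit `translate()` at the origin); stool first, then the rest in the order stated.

stool();
translate([0, 0, 439]) stool_2();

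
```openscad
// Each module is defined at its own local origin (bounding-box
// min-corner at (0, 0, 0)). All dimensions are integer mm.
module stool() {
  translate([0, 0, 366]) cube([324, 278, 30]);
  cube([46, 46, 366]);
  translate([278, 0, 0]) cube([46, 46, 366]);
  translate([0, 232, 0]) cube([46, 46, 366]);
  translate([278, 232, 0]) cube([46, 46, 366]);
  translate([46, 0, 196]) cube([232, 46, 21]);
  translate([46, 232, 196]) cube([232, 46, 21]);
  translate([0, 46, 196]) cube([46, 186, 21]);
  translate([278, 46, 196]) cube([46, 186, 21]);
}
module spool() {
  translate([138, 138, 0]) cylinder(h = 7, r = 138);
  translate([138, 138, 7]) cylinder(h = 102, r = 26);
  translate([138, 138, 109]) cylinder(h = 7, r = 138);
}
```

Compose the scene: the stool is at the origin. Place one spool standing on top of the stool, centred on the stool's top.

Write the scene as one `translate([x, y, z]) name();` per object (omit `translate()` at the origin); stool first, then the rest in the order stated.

stool();
translate([24, 1, 396]) spool();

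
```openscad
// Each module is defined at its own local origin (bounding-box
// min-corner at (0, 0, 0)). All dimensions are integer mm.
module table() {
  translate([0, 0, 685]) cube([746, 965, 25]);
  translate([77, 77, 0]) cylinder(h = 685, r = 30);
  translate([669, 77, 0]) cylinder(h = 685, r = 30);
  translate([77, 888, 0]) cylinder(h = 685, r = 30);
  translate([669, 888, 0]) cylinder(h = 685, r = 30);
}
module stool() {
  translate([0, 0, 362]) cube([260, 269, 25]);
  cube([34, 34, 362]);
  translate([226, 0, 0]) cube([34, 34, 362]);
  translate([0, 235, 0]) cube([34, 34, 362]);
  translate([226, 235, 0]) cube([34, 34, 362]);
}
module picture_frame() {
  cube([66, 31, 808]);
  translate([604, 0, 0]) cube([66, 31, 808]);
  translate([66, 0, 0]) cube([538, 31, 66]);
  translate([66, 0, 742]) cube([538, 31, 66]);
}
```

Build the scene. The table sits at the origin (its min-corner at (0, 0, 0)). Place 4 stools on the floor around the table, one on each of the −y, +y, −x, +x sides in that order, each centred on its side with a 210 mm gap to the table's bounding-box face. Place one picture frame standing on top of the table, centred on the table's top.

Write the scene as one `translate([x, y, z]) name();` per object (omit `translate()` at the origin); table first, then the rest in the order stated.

table();
translate([243, -479, 0]) stool();
translate([243, 1175, 0]) stool();
translate([-470, 348, 0]) stool();
translate([956, 348, 0]) stool();
translate([38, 467, 710]) picture_frame();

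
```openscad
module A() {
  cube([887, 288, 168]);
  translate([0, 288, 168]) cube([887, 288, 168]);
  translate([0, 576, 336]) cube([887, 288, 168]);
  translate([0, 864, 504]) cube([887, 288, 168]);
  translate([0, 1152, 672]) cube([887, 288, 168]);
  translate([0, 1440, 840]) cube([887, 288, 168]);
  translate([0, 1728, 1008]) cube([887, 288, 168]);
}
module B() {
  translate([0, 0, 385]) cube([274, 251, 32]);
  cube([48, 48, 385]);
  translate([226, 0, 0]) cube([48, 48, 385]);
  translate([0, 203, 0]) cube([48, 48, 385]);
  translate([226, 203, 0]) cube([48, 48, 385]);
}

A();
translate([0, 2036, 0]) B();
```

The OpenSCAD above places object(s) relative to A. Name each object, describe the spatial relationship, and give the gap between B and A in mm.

The stool's nearest face is 20 mm from the staircase's +y face.

A is a staircase. B is a stool. The stool is on the floor beside the staircase on its +y side. The gap between the stool and the staircase is 20 mm.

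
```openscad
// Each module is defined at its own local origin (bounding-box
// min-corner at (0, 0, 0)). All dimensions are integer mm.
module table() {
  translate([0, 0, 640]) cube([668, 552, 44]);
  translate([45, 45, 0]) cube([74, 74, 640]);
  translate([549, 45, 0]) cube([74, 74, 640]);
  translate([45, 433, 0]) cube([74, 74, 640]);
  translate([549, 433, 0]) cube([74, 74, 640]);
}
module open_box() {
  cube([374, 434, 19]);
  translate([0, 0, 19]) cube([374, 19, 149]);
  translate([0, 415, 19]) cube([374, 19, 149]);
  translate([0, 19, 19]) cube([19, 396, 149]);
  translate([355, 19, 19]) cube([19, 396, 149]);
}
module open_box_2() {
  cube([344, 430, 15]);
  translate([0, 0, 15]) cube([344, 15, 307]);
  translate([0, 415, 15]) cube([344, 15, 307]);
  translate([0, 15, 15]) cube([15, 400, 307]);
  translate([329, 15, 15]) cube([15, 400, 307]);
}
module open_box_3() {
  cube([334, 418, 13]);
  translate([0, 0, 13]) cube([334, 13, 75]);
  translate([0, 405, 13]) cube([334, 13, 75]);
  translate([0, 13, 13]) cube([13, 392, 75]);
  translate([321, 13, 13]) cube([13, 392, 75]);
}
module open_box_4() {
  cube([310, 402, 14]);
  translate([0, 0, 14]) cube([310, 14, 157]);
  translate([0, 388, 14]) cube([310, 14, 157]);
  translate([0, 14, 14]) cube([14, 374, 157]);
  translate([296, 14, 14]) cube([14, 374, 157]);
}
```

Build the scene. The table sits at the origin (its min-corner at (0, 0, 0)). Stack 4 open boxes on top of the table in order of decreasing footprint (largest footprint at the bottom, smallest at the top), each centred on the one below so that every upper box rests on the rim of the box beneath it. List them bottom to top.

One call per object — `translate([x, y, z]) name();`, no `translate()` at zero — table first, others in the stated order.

table();
translate([147, 59, 684]) open_box();
translate([162, 61, 852]) open_box_2();
translate([167, 67, 1174]) open_box_3();
translate([179, 75, 1262]) open_box_4();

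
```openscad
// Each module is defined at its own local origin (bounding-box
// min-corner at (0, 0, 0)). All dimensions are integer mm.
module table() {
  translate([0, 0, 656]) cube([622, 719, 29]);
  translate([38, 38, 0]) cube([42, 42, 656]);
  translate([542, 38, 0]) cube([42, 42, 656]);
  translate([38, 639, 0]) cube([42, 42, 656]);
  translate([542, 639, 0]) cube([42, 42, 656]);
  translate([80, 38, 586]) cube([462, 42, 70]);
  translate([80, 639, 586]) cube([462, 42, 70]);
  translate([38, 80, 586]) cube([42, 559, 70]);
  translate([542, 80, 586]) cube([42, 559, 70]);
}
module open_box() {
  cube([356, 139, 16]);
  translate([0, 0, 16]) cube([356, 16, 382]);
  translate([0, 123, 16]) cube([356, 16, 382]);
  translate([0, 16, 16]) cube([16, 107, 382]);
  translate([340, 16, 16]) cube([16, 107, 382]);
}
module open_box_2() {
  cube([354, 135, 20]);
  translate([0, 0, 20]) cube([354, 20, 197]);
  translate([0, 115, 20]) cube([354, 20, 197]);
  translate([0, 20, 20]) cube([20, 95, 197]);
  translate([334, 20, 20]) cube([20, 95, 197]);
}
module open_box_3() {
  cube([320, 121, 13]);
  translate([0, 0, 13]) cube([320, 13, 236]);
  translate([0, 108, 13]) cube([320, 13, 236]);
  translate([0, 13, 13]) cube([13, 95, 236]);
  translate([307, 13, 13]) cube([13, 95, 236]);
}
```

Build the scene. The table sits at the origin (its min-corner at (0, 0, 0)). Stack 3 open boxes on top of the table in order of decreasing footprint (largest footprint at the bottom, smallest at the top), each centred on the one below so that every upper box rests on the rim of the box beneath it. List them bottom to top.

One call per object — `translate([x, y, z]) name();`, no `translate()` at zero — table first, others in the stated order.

table();
translate([133, 290, 685]) open_box();
translate([134, 292, 1083]) open_box_2();
translate([151, 299, 1300]) open_box_3();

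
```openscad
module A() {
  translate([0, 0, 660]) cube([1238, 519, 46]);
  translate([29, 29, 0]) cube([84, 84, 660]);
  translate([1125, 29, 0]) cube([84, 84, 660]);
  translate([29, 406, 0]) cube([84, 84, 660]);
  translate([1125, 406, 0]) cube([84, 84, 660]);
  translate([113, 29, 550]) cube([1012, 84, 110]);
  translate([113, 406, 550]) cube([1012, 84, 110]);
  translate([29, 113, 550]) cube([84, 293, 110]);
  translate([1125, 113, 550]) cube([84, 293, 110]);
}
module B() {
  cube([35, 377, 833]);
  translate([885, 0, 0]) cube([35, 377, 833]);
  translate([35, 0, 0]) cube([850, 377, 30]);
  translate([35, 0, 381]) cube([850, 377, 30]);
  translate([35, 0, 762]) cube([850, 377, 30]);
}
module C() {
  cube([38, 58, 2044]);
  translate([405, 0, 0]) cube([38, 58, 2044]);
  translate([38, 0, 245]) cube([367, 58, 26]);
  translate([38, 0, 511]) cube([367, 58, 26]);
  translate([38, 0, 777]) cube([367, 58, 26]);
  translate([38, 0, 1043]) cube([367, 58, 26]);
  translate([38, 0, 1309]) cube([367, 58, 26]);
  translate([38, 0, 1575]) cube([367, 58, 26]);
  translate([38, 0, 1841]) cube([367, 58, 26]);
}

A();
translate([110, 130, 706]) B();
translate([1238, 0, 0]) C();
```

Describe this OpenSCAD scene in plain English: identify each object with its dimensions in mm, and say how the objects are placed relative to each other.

A is a rectangular dining table. The top is 1238×519×46 mm with its upper surface at z = 706 mm. It stands on four 84×84 mm square legs, each inset 29 mm from the nearest pair of top edges, running from the floor to the underside of the top. Four apron rails, 84 mm thick and 110 mm tall, run between adjacent legs with their top edges flush with the underside of the top and their outer faces flush with the legs' outer faces.

B is a bookshelf 920 mm wide overall, 377 mm deep and 833 mm tall. The two sides are 35 mm thick vertical panels. 3 horizontal shelves of 30 mm thickness span between the inner faces of the sides; the lowest shelf sits on the floor and shelves are stacked with a clear vertical gap of 351 mm between each pair.

C is a straight ladder. Two 38×58 mm vertical rails, 2044 mm tall, stand 443 mm apart (outside-to-outside) with their front faces coplanar on the −y side. 7 rungs, each 58 mm deep and 26 mm tall, span between the inner faces of the rails, front faces flush with the rails. The lowest rung's underside is at z = 245 mm and rungs are spaced 266 mm apart (underside to underside).

The bookshelf is on top of the table. The ladder is against the table's +x side, with their −y faces flush.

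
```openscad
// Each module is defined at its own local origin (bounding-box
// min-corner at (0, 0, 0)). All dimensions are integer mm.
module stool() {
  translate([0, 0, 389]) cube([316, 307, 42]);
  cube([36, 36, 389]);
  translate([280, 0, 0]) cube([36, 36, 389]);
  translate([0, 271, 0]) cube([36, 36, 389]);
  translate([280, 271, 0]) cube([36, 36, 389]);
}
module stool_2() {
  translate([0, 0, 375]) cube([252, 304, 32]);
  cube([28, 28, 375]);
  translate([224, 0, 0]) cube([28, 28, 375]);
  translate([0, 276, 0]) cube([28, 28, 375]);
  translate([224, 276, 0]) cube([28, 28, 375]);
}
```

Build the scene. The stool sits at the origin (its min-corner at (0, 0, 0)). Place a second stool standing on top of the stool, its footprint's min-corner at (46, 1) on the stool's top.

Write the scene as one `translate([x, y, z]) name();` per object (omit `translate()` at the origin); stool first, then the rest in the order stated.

stool();
translate([46, 1, 431]) stool_2();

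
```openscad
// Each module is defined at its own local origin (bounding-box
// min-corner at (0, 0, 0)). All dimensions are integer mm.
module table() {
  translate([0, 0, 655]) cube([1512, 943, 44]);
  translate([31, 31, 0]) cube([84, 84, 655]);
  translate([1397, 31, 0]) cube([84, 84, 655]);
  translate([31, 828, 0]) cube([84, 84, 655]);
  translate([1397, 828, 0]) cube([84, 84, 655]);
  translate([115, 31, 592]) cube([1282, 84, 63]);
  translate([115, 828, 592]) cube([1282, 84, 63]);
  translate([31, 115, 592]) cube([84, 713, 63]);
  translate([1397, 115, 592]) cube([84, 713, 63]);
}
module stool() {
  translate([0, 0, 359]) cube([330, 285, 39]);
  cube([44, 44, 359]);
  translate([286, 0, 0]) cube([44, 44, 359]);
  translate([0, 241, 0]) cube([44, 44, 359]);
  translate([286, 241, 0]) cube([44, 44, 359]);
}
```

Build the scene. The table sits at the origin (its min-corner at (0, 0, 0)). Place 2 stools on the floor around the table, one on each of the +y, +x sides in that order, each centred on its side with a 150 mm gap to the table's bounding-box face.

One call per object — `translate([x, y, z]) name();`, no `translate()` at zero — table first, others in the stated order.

table();
translate([591, 1093, 0]) stool();
translate([1662, 329, 0]) stool();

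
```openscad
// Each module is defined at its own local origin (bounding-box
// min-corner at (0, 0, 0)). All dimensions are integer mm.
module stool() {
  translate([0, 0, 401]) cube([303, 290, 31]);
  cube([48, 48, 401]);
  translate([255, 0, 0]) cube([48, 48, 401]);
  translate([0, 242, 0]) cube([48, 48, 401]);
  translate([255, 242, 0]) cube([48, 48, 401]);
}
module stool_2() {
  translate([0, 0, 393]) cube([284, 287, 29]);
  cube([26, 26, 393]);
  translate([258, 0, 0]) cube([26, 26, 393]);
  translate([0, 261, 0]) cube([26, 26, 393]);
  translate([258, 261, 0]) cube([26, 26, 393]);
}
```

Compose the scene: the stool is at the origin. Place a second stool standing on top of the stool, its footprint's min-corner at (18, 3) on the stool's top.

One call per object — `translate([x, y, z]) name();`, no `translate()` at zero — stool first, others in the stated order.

stool();
translate([18, 3, 432]) stool_2();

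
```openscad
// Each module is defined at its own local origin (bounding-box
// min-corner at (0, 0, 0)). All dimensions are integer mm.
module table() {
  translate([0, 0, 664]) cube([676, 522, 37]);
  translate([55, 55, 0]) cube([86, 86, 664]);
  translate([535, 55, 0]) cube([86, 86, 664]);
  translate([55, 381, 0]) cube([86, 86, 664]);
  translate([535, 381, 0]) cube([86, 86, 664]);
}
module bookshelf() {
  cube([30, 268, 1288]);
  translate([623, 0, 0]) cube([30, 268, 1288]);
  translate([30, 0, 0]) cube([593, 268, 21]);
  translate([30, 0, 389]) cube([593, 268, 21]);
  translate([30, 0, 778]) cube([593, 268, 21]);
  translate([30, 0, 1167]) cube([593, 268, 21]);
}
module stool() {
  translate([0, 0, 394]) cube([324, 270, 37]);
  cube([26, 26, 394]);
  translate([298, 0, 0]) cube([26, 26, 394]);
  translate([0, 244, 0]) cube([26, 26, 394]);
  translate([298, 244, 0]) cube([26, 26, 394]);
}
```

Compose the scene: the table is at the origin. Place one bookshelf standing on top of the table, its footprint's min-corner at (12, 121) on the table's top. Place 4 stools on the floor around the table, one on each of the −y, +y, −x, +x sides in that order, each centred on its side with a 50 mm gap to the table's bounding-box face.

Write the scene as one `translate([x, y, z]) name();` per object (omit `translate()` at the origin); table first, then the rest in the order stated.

table();
translate([12, 121, 701]) bookshelf();
translate([176, -320, 0]) stool();
translate([176, 572, 0]) stool();
translate([-374, 126, 0]) stool();
translate([726, 126, 0]) stool();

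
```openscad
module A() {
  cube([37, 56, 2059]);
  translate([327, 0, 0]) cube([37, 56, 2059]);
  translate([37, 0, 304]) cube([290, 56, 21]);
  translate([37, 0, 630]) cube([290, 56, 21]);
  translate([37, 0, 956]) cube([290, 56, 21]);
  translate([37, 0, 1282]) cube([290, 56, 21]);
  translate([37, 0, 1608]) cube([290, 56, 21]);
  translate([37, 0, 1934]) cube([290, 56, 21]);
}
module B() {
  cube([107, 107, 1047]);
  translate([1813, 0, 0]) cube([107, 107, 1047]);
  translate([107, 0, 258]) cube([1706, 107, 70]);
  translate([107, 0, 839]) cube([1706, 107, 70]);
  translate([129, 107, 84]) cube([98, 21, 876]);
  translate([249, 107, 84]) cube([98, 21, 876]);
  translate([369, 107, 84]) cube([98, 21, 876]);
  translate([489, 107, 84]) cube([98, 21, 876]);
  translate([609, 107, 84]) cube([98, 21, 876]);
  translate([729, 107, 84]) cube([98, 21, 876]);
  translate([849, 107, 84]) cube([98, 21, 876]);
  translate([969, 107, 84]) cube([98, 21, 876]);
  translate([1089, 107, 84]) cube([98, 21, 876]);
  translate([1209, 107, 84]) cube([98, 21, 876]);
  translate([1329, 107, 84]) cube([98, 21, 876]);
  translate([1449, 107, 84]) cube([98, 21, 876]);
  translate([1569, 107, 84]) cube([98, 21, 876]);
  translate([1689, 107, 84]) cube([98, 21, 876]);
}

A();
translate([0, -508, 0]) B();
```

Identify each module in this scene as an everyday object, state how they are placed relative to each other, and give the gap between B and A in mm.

A is a ladder. B is a fence section. The fence section is on the floor beside the ladder on its −y side. The gap between the fence section and the ladder is 380 mm.

The fence section's nearest face is 380 mm from the ladder's −y face.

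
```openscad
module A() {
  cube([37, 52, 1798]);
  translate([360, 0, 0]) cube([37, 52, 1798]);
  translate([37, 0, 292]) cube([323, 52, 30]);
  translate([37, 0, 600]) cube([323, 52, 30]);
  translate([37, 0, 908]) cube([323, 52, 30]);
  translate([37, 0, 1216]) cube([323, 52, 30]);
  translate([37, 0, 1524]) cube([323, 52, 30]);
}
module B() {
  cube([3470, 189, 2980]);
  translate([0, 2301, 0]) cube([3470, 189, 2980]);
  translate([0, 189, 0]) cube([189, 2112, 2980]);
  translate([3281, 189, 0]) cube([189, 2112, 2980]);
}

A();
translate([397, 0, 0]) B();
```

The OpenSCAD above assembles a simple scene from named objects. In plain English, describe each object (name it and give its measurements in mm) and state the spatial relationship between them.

A is a straight ladder. Two 37×52 mm vertical rails, 1798 mm tall, stand 397 mm apart (outside-to-outside) with their front faces coplanar on the −y side. 5 rungs, each 52 mm deep and 30 mm tall, span between the inner faces of the rails, front faces flush with the rails. The lowest rung's underside is at z = 292 mm and rungs are spaced 308 mm apart (underside to underside).

B is a box-shaped house frame (walls only): outside footprint 3470×2490 mm, wall height 2980 mm, wall thickness 189 mm. The two y-facing walls run the full x-width; the two x-facing walls fit between the inner faces of the y-facing walls.

The house frame is against the ladder's +x side, with their −y faces flush.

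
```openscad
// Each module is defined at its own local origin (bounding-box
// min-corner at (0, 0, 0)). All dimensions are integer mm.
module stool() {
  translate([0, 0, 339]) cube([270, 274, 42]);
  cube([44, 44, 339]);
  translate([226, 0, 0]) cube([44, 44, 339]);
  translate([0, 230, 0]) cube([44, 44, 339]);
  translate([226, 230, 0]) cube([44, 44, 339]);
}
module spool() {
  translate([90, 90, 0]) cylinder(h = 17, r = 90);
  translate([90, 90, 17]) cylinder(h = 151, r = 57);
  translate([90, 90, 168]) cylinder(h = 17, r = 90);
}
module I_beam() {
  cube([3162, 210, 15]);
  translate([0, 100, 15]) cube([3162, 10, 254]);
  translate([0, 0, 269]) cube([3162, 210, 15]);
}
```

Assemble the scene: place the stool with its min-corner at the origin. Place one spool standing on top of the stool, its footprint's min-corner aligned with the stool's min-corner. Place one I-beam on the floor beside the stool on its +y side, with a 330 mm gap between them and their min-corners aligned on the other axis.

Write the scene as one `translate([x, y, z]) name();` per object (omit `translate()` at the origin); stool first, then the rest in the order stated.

stool();
translate([0, 0, 381]) spool();
translate([0, 604, 0]) I_beam();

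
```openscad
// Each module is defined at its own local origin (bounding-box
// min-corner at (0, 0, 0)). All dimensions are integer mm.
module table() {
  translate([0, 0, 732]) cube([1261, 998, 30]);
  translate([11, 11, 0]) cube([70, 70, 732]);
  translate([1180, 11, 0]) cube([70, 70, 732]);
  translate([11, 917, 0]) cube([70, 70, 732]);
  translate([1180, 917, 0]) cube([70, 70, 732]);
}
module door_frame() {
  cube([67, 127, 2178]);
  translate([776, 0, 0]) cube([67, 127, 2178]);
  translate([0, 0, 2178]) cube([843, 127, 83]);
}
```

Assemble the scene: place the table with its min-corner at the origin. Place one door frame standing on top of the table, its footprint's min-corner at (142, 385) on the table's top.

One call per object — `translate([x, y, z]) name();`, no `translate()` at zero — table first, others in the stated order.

table();
translate([142, 385, 762]) door_frame();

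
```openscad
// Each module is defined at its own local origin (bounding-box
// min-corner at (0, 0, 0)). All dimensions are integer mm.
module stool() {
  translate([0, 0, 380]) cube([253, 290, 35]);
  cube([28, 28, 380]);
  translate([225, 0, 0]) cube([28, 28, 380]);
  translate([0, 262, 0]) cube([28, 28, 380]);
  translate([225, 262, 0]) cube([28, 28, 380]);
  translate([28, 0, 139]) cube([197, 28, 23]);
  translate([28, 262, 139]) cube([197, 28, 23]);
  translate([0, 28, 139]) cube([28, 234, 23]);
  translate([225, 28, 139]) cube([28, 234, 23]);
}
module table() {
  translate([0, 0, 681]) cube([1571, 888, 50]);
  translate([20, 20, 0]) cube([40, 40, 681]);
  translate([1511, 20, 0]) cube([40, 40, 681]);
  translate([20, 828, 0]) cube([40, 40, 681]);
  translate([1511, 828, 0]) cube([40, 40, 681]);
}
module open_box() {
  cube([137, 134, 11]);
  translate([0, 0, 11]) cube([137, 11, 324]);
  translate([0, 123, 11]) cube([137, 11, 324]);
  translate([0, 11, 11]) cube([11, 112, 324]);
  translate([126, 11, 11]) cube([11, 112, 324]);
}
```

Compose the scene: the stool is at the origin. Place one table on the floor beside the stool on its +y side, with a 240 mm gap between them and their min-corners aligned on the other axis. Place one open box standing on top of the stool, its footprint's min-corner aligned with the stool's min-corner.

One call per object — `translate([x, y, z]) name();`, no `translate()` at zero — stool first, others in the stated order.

stool();
translate([0, 530, 0]) table();
translate([0, 0, 415]) open_box();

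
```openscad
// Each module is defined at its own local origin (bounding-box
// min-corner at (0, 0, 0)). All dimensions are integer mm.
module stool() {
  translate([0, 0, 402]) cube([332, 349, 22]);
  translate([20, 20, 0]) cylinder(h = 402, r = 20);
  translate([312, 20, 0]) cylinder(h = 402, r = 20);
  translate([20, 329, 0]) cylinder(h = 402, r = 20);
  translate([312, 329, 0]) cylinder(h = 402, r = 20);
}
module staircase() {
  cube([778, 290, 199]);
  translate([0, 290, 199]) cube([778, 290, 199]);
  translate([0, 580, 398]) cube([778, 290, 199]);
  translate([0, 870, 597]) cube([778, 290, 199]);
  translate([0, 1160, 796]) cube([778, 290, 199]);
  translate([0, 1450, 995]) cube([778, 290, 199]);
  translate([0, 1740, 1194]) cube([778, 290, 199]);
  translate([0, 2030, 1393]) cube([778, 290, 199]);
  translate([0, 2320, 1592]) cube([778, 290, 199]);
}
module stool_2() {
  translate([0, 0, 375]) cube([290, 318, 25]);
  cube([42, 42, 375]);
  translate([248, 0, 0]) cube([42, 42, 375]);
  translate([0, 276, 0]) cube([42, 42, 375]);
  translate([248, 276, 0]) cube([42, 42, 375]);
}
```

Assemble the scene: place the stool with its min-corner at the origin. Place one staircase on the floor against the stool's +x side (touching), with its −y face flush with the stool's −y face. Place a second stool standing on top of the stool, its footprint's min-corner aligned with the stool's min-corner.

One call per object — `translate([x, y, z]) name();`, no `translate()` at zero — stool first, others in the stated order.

stool();
translate([332, 0, 0]) staircase();
translate([0, 0, 424]) stool_2();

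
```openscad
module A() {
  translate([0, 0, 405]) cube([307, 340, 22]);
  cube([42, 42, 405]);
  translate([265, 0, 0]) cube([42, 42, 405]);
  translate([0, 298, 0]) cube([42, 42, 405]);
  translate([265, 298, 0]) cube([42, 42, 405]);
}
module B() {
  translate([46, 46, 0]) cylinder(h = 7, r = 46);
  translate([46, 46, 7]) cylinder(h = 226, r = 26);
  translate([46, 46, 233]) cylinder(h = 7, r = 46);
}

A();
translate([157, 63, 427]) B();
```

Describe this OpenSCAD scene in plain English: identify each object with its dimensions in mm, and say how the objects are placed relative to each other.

A is a simple wooden stool: a rectangular seat 307 mm (x) by 340 mm (y), 22 mm thick, top face at z = 427 mm, on four square legs, each 42×42 mm in cross-section. The legs rest on z = 0, each flush with a corner of the seat.

B is a spool: two coaxial disc flanges of radius 46 mm and thickness 7 mm, joined by a core cylinder of radius 26 mm and height 226 mm. The lower flange rests on z = 0 and the three cylinders share a vertical axis.

The spool is on top of the stool.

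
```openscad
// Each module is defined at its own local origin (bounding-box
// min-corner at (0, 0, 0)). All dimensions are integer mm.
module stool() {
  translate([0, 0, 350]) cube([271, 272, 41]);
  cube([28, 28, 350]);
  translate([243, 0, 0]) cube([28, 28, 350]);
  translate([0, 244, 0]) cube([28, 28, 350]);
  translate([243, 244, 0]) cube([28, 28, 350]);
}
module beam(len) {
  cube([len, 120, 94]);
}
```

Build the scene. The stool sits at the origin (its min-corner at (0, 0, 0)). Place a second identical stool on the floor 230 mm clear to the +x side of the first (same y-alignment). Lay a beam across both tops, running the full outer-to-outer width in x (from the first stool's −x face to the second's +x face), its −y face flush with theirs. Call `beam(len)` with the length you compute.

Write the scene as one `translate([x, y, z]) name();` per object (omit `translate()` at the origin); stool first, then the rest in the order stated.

stool();
translate([501, 0, 0]) stool();
translate([0, 0, 391]) beam(772);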